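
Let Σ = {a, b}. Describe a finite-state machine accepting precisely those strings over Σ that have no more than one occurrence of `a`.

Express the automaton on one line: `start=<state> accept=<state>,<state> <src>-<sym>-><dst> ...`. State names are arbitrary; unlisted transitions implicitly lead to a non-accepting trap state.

start=S0 accept=S0,S1 S0-a->S1 S0-b->S0 S1-a->S2 S1-b->S1 S2-a->S2 S2-b->S2

Count `a`s, saturating at 2: state S0 means no `a` yet, S1 means one `a` seen, S2 means more than one. Each `a` increments (capped at S2); other symbols loop. Accept from {S0, S1}.
With 3 states:
        a   b  
>* S0   S1  S0 
 * S1   S2  S1 
   S2   S2  S2 
(> = start, * = accepting)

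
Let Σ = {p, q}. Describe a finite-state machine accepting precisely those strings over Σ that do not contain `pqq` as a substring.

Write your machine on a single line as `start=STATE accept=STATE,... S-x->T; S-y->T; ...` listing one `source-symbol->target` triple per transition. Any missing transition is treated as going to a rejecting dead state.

start=S0; accept=S0,S1,S2; S0-p->S1; S0-q->S0; S1-p->S1; S1-q->S2; S2-p->S1; S2-q->S3; S3-p->S3; S3-q->S3

Track partial matches of the forbidden pattern `pqq`. State S3 is a dead state reached once `pqq` has occurred; every other state accepts. S0 means no part of `pqq` is currently matched.
A 4-state machine:
        p   q  
>* S0   S1  S0 
 * S1   S1  S2 
 * S2   S1  S3 
   S3   S3  S3 
(> = start, * = accepting)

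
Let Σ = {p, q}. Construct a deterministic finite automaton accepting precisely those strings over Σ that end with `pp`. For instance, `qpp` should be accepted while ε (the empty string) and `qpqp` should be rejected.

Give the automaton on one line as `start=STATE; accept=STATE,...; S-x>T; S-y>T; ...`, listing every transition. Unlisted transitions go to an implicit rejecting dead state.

Remember how much of `pp` the current input suffix matches. State A means no match yet; B means the last symbol is `p`; C means the last 2 symbols are `pp`. Only C accepts. On a mismatch, fall back to the longest proper suffix that is still a prefix of `pp`.
With 3 states:
       p  q 
>  A   B  A 
   B   C  A 
 * C   C  A 
(> = start, * = accepting)

start=A; accept=C; A-p>B; A-q>A; B-p>C; B-q>A; C-p>C; C-q>A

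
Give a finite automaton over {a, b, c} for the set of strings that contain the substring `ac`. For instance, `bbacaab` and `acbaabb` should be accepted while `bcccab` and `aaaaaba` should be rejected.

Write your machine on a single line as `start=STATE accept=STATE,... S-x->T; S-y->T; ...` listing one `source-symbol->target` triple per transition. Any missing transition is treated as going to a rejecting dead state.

Track how much of `ac` has been matched so far: state s0 is no progress, s2 is the absorbing accept state reached once `ac` has occurred. Intermediate states record partial matches; on a mismatch, fall back to the longest reusable overlap.
3 states suffice.
        a   b   c  
>  s0   s1  s0  s0 
   s1   s1  s0  s2 
 * s2   s2  s2  s2 
(> = start, * = accepting)

start=s0; accept=s2; s0-a->s1; s0-b->s0; s0-c->s0; s1-a->s1; s1-b->s0; s1-c->s2; s2-a->s2; s2-b->s2; s2-c->s2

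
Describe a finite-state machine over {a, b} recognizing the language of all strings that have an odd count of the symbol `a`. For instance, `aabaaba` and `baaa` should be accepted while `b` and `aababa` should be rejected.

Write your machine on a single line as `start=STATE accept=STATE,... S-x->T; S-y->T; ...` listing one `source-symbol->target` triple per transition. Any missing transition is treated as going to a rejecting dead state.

start=s0; accept=s1; s0-a->s1; s0-b->s0; s1-a->s0; s1-b->s1

The only thing that matters is how many `a`s have appeared, reduced mod 2. Use one state per residue: s0 for 0, …, s1 for 1. Reading `a` moves to the next residue; anything else stays put. s1 is accepting.
2 states suffice.
        a   b  
>  s0   s1  s0 
 * s1   s0  s1 
(> = start, * = accepting)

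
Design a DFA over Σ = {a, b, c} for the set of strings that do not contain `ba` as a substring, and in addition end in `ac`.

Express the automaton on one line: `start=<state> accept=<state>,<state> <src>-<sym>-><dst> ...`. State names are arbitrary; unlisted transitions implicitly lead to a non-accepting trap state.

start=S0 accept=S3 S0-a->S1 S0-b->S2 S0-c->S0 S1-a->S1 S1-b->S2 S1-c->S3 S2-a->S4 S2-b->S2 S2-c->S0 S3-a->S1 S3-b->S2 S3-c->S0 S4-a->S4 S4-b->S5 S4-c->S6 S5-a->S4 S5-b->S5 S5-c->S5 S6-a->S4 S6-b->S5 S6-c->S5

Build one automaton per condition and run them in lockstep. The first has 3 states tracking partial matches of the forbidden pattern `ba`; the second has 3 states tracking how much of the suffix `ac` has currently been matched. A product state is a pair (one from each), accepting exactly when both do.
A 7-state machine:
        a   b   c  
>  S0   S1  S2  S0 
   S1   S1  S2  S3 
   S2   S4  S2  S0 
 * S3   S1  S2  S0 
   S4   S4  S5  S6 
   S5   S4  S5  S5 
   S6   S4  S5  S5 
(> = start, * = accepting)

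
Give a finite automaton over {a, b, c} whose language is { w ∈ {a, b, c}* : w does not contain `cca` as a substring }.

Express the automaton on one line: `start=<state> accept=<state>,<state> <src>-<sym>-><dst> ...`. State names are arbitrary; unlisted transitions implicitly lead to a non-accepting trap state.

This is the complement of 'contains `cca`'. Use the same substring-matching states — q0 through q3 holding how much of `cca` has just been matched — but flip the accepting set: everything except the trap q3 accepts.
4 states suffice.
        a   b   c  
>* q0   q0  q0  q1 
 * q1   q0  q0  q2 
 * q2   q3  q0  q2 
   q3   q3  q3  q3 
(> = start, * = accepting)

start=q0 accept=q0,q1,q2 q0-a->q0 q0-b->q0 q0-c->q1 q1-a->q0 q1-b->q0 q1-c->q2 q2-a->q3 q2-b->q0 q2-c->q2 q3-a->q3 q3-b->q3 q3-c->q3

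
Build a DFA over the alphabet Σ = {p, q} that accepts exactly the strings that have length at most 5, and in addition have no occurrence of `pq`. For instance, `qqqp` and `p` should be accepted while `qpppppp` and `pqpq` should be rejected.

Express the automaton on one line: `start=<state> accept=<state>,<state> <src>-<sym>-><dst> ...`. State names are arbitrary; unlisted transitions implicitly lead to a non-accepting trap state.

Handle the two conditions separately and then intersect. One (7 states) tracks the input length, saturating at 6; the other (3 states) tracks partial matches of the forbidden pattern `pq`. Each combined state is a pair, one component from each; accept when both components accept. After merging equivalent states the machine shrinks.
With 11 states:
       p  q 
>* A   B  C 
 * B   D  E 
 * C   D  F 
 * D   G  E 
   E   E  E 
 * F   G  H 
 * G   I  E 
 * H   I  J 
 * I   K  E 
 * J   K  K 
 * K   E  E 
(> = start, * = accepting)

start=A accept=A,B,C,D,F,G,H,I,J,K A-p->B A-q->C B-p->D B-q->E C-p->D C-q->F D-p->G D-q->E E-p->E E-q->E F-p->G F-q->H G-p->I G-q->E H-p->I H-q->J I-p->K I-q->E J-p->K J-q->K K-p->E K-q->E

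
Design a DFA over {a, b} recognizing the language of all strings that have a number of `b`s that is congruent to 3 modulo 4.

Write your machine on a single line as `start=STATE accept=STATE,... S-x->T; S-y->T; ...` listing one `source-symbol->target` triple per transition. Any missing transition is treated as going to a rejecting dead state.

start=s0; accept=s3; s0-a->s0; s0-b->s1; s1-a->s1; s1-b->s2; s2-a->s2; s2-b->s3; s3-a->s3; s3-b->s0

Keep the running count of `b`s modulo 4: each `b` advances along the cycle s0 → s1 → s2 → s3 → s0 while other symbols loop. Accept at s3.
4 states suffice.
        a   b  
>  s0   s0  s1 
   s1   s1  s2 
   s2   s2  s3 
 * s3   s3  s0 
(> = start, * = accepting)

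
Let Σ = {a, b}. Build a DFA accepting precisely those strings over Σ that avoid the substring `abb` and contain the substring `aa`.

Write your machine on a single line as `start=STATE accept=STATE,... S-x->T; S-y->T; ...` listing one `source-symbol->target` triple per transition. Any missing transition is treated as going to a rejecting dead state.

start=q0; accept=q2,q4; q0-a->q1; q0-b->q0; q1-a->q2; q1-b->q3; q2-a->q2; q2-b->q4; q3-a->q1; q3-b->q5; q4-a->q2; q4-b->q6; q5-a->q7; q5-b->q5; q6-a->q6; q6-b->q6; q7-a->q6; q7-b->q5

Run two small machines in parallel and take their product. One (4 states) tracks partial matches of the forbidden pattern `abb`; the other (3 states) tracks whether and how much of `aa` has been seen. Each combined state is a pair, one component from each; accept when both components accept.
8 states suffice.
        a   b  
>  q0   q1  q0 
   q1   q2  q3 
 * q2   q2  q4 
   q3   q1  q5 
 * q4   q2  q6 
   q5   q7  q5 
   q6   q6  q6 
   q7   q6  q5 
(> = start, * = accepting)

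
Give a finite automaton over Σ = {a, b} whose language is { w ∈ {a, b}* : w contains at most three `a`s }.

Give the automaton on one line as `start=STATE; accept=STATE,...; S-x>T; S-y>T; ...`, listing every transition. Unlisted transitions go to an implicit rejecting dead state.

start=q0; accept=q0,q1,q2,q3; q0-a>q1; q0-b>q0; q1-a>q2; q1-b>q1; q2-a>q3; q2-b>q2; q3-a>q4; q3-b>q3; q4-a>q4; q4-b>q4

Only the number of `a`s matters, and only up to 4. Make a chain q0 → q1 → q2 → q3 → q4 advanced by each `a` (with q4 absorbing); every other symbol self-loops. The accepting set is {q0, q1, q2, q3}.
With 5 states:
        a   b  
>* q0   q1  q0 
 * q1   q2  q1 
 * q2   q3  q2 
 * q3   q4  q3 
   q4   q4  q4 
(> = start, * = accepting)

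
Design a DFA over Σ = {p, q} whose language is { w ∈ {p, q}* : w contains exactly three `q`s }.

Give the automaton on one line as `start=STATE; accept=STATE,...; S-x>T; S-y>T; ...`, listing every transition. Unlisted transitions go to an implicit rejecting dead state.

Count `q`s, saturating at 4: states s0 through s3 mean 0 through 3 `q`s seen; s4 means more than 3. Each `q` increments (capped at s4); other symbols loop. Accept from {s3}.
With 5 states:
        p   q  
>  s0   s0  s1 
   s1   s1  s2 
   s2   s2  s3 
 * s3   s3  s4 
   s4   s4  s4 
(> = start, * = accepting)

start=s0; accept=s3; s0-p>s0; s0-q>s1; s1-p>s1; s1-q>s2; s2-p>s2; s2-q>s3; s3-p>s3; s3-q>s4; s4-p>s4; s4-q>s4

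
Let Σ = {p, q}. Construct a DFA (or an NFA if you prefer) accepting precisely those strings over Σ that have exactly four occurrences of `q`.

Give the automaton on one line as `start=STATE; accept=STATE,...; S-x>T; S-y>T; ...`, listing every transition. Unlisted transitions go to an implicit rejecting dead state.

Only the number of `q`s matters, and only up to 5. Make a chain A → B → C → D → E → F advanced by each `q` (with F absorbing); every other symbol self-loops. The accepting set is {E}.
With 6 states:
       p  q 
>  A   A  B 
   B   B  C 
   C   C  D 
   D   D  E 
 * E   E  F 
   F   F  F 
(> = start, * = accepting)

start=A; accept=E; A-p>A; A-q>B; B-p>B; B-q>C; C-p>C; C-q>D; D-p>D; D-q>E; E-p>E; E-q>F; F-p>F; F-q>F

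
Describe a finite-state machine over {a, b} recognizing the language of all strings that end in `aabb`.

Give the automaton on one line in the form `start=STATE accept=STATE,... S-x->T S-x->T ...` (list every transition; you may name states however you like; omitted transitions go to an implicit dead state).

start=S0 accept=S4 S0-a->S1 S0-b->S0 S1-a->S2 S1-b->S0 S2-a->S2 S2-b->S3 S3-a->S1 S3-b->S4 S4-a->S1 S4-b->S0

Let each state record the length of the longest suffix of the input read so far that is also a prefix of `aabb`. S1 means the last symbol is `a`; S2 means the last 2 symbols are `aa`; S3 means the last 3 symbols are `aab`; S4 means the last 4 symbols are `aabb`. Accept only at S4, where the string currently ends in `aabb`.
        a   b  
>  S0   S1  S0 
   S1   S2  S0 
   S2   S2  S3 
   S3   S1  S4 
 * S4   S1  S0 
(> = start, * = accepting)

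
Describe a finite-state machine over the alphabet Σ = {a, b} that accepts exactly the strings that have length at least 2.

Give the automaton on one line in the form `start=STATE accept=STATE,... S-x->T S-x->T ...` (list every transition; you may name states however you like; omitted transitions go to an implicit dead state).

start=s0 accept=s2,s3 s0-a->s1 s0-b->s1 s1-a->s2 s1-b->s2 s2-a->s3 s2-b->s3 s3-a->s3 s3-b->s3

We only need to distinguish lengths 0, 1, …, 2, and '>2'. Chain s0 → s1 → s2 → s3 on every symbol, with s3 looping. Accepting states: {s2, s3}.
4 states suffice.
        a   b  
>  s0   s1  s1 
   s1   s2  s2 
 * s2   s3  s3 
 * s3   s3  s3 
(> = start, * = accepting)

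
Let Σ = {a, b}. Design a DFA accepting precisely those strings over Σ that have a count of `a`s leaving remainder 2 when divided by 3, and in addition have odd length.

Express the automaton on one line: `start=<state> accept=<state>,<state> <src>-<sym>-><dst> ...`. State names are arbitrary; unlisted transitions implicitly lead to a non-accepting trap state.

start=s0 accept=s5 s0-a->s1 s0-b->s2 s1-a->s3 s1-b->s4 s2-a->s4 s2-b->s0 s3-a->s2 s3-b->s5 s4-a->s5 s4-b->s1 s5-a->s0 s5-b->s3

Run two small machines in parallel and take their product. One (3 states) tracks the count of `a`s modulo 3; the other (2 states) tracks the input length modulo 2. Each combined state is a pair, one component from each; accept when both components accept.
With 6 states:
        a   b  
>  s0   s1  s2 
   s1   s3  s4 
   s2   s4  s0 
   s3   s2  s5 
   s4   s5  s1 
 * s5   s0  s3 
(> = start, * = accepting)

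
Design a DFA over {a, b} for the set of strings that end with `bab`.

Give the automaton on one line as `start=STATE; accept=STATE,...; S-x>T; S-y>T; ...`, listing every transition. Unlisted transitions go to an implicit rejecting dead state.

Let each state record the length of the longest suffix of the input read so far that is also a prefix of `bab`. q1 means the last symbol is `b`; q2 means the last 2 symbols are `ba`; q3 means the last 3 symbols are `bab`. Accept only at q3, where the string currently ends in `bab`.
A 4-state machine:
        a   b  
>  q0   q0  q1 
   q1   q2  q1 
   q2   q0  q3 
 * q3   q2  q1 
(> = start, * = accepting)

start=q0; accept=q3; q0-a>q0; q0-b>q1; q1-a>q2; q1-b>q1; q2-a>q0; q2-b>q3; q3-a>q2; q3-b>q1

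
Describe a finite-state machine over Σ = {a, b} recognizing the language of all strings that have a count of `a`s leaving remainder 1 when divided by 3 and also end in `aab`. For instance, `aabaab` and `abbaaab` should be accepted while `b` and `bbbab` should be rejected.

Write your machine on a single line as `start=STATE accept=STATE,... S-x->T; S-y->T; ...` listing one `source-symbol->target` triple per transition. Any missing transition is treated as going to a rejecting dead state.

Handle the two conditions separately and then intersect. The first has 3 states tracking the count of `a`s modulo 3; the second has 4 states tracking how much of the suffix `aab` has currently been matched. A product state is a pair (one from each), accepting exactly when both do.
A 12-state machine:
          a    b  
>  S0     S1   S0 
   S1     S2   S3 
   S2     S4   S5 
   S3     S6   S3 
   S4     S7   S8 
   S5     S9  S10 
   S6     S4  S10 
   S7     S2  S11 
   S8     S1   S0 
   S9     S7   S0 
   S10    S9  S10 
 * S11    S6   S3 
(> = start, * = accepting)

start=S0; accept=S11; S0-a->S1; S0-b->S0; S1-a->S2; S1-b->S3; S2-a->S4; S2-b->S5; S3-a->S6; S3-b->S3; S4-a->S7; S4-b->S8; S5-a->S9; S5-b->S10; S6-a->S4; S6-b->S10; S7-a->S2; S7-b->S11; S8-a->S1; S8-b->S0; S9-a->S7; S9-b->S0; S10-a->S9; S10-b->S10; S11-a->S6; S11-b->S3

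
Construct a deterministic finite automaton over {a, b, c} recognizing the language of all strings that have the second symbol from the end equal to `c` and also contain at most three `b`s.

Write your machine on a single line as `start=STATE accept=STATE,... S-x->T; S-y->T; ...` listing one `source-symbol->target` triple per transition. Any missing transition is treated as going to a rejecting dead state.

Run two small machines in parallel and take their product. The first has 13 states tracking the last 2 symbols read; the second has 5 states tracking the count of `b`s, saturating at 4. A product state is a pair (one from each), accepting exactly when both do. After merging equivalent states the machine shrinks.
17 states suffice.
          a    b    c  
>  q0     q0   q1   q2 
   q1     q1   q3   q4 
   q2     q5   q6   q7 
   q3     q3   q8   q9 
   q4     q6  q10  q11 
 * q5     q0   q1   q2 
 * q6     q1   q3   q4 
 * q7     q5   q6   q7 
   q8     q8  q12  q13 
   q9    q10  q14  q15 
 * q10    q3   q8   q9 
 * q11    q6  q10  q11 
   q12   q12  q12  q12 
   q13   q14  q12  q16 
 * q14    q8  q12  q13 
 * q15   q10  q14  q15 
 * q16   q14  q12  q16 
(> = start, * = accepting)

start=q0; accept=q5,q6,q7,q10,q11,q14,q15,q16; q0-a->q0; q0-b->q1; q0-c->q2; q1-a->q1; q1-b->q3; q1-c->q4; q2-a->q5; q2-b->q6; q2-c->q7; q3-a->q3; q3-b->q8; q3-c->q9; q4-a->q6; q4-b->q10; q4-c->q11; q5-a->q0; q5-b->q1; q5-c->q2; q6-a->q1; q6-b->q3; q6-c->q4; q7-a->q5; q7-b->q6; q7-c->q7; q8-a->q8; q8-b->q12; q8-c->q13; q9-a->q10; q9-b->q14; q9-c->q15; q10-a->q3; q10-b->q8; q10-c->q9; q11-a->q6; q11-b->q10; q11-c->q11; q12-a->q12; q12-b->q12; q12-c->q12; q13-a->q14; q13-b->q12; q13-c->q16; q14-a->q8; q14-b->q12; q14-c->q13; q15-a->q10; q15-b->q14; q15-c->q15; q16-a->q14; q16-b->q12; q16-c->q16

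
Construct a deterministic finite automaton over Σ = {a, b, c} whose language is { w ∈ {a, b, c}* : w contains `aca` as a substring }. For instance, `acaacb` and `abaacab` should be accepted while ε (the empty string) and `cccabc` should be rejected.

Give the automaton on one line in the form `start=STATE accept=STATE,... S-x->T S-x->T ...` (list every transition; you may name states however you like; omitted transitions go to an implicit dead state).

start=s0 accept=s3 s0-a->s1 s0-b->s0 s0-c->s0 s1-a->s1 s1-b->s0 s1-c->s2 s2-a->s3 s2-b->s0 s2-c->s0 s3-a->s3 s3-b->s3 s3-c->s3

States s0..s2 record the length of the longest prefix of `aca` that matches the current input suffix. Reaching s3 means `aca` has been seen, and we stay there forever. Accept from s3.
4 states suffice.
        a   b   c  
>  s0   s1  s0  s0 
   s1   s1  s0  s2 
   s2   s3  s0  s0 
 * s3   s3  s3  s3 
(> = start, * = accepting)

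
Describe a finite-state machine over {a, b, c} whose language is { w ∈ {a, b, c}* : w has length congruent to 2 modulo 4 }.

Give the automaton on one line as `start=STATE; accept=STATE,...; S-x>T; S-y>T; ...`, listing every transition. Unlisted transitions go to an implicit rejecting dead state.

start=s0; accept=s2; s0-a>s1; s0-b>s1; s0-c>s1; s1-a>s2; s1-b>s2; s1-c>s2; s2-a>s3; s2-b>s3; s2-c>s3; s3-a>s0; s3-b>s0; s3-c>s0

Count input length modulo 4: every symbol advances one step around the cycle s0 → s1 → s2 → s3 → s0. Accept at s2.
With 4 states:
        a   b   c  
>  s0   s1  s1  s1 
   s1   s2  s2  s2 
 * s2   s3  s3  s3 
   s3   s0  s0  s0 
(> = start, * = accepting)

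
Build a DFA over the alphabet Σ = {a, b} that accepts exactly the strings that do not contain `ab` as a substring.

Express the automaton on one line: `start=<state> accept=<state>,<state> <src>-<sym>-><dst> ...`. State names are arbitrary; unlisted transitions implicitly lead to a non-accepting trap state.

Track partial matches of the forbidden pattern `ab`. State q2 is a dead state reached once `ab` has occurred; every other state accepts. q0 means no part of `ab` is currently matched.
With 3 states:
        a   b  
>* q0   q1  q0 
 * q1   q1  q2 
   q2   q2  q2 
(> = start, * = accepting)

start=q0 accept=q0,q1 q0-a->q1 q0-b->q0 q1-a->q1 q1-b->q2 q2-a->q2 q2-b->q2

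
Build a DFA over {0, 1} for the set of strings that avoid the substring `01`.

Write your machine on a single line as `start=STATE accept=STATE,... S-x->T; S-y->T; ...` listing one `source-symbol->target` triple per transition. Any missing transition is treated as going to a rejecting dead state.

start=S0; accept=S0,S1; S0-0->S1; S0-1->S0; S1-0->S1; S1-1->S2; S2-0->S2; S2-1->S2

Track partial matches of the forbidden pattern `01`. State S2 is a dead state reached once `01` has occurred; every other state accepts. S0 means no part of `01` is currently matched.
        0   1  
>* S0   S1  S0 
 * S1   S1  S2 
   S2   S2  S2 
(> = start, * = accepting)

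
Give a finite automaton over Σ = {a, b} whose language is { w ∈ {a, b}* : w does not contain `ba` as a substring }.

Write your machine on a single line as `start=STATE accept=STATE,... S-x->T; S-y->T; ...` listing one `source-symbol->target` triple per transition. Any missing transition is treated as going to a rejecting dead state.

This is the complement of 'contains `ba`'. Use the same substring-matching states — q0 through q2 holding how much of `ba` has just been matched — but flip the accepting set: everything except the trap q2 accepts.
        a   b  
>* q0   q0  q1 
 * q1   q2  q1 
   q2   q2  q2 
(> = start, * = accepting)

start=q0; accept=q0,q1; q0-a->q0; q0-b->q1; q1-a->q2; q1-b->q1; q2-a->q2; q2-b->q2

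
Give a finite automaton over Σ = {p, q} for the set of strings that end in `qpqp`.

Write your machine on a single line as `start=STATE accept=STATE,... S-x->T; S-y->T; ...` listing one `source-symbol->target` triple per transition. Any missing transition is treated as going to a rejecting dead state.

Let each state record the length of the longest suffix of the input read so far that is also a prefix of `qpqp`. s1 means the last symbol is `q`; s2 means the last 2 symbols are `qp`; s3 means the last 3 symbols are `qpq`; s4 means the last 4 symbols are `qpqp`. Accept only at s4, where the string currently ends in `qpqp`.
A 5-state machine:
        p   q  
>  s0   s0  s1 
   s1   s2  s1 
   s2   s0  s3 
   s3   s4  s1 
 * s4   s0  s3 
(> = start, * = accepting)

start=s0; accept=s4; s0-p->s0; s0-q->s1; s1-p->s2; s1-q->s1; s2-p->s0; s2-q->s3; s3-p->s4; s3-q->s1; s4-p->s0; s4-q->s3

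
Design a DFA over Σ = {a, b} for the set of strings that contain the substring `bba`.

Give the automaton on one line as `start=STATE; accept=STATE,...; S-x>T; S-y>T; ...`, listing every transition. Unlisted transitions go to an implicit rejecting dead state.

start=S0; accept=S3; S0-a>S0; S0-b>S1; S1-a>S0; S1-b>S2; S2-a>S3; S2-b>S2; S3-a>S3; S3-b>S3

States S0..S2 record the length of the longest prefix of `bba` that matches the current input suffix. Reaching S3 means `bba` has been seen, and we stay there forever. Accept from S3.
4 states suffice.
        a   b  
>  S0   S0  S1 
   S1   S0  S2 
   S2   S3  S2 
 * S3   S3  S3 
(> = start, * = accepting)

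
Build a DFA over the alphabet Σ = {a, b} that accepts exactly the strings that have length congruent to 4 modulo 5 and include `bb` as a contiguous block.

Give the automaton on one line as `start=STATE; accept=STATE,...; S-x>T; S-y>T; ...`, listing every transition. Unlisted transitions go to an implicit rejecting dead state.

start=S0; accept=S11; S0-a>S1; S0-b>S2; S1-a>S3; S1-b>S4; S2-a>S3; S2-b>S5; S3-a>S6; S3-b>S7; S4-a>S6; S4-b>S8; S5-a>S8; S5-b>S8; S6-a>S9; S6-b>S10; S7-a>S9; S7-b>S11; S8-a>S11; S8-b>S11; S9-a>S0; S9-b>S12; S10-a>S0; S10-b>S13; S11-a>S13; S11-b>S13; S12-a>S1; S12-b>S14; S13-a>S14; S13-b>S14; S14-a>S5; S14-b>S5

Handle the two conditions separately and then intersect. One (5 states) tracks the input length modulo 5; the other (3 states) tracks whether and how much of `bb` has been seen. Each combined state is a pair, one component from each; accept when both components accept.
          a    b  
>  S0     S1   S2 
   S1     S3   S4 
   S2     S3   S5 
   S3     S6   S7 
   S4     S6   S8 
   S5     S8   S8 
   S6     S9  S10 
   S7     S9  S11 
   S8    S11  S11 
   S9     S0  S12 
   S10    S0  S13 
 * S11   S13  S13 
   S12    S1  S14 
   S13   S14  S14 
   S14    S5   S5 
(> = start, * = accepting)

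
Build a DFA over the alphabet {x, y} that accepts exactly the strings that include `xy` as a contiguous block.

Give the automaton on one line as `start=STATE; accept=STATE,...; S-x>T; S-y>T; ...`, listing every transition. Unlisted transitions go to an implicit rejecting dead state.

start=q0; accept=q2; q0-x>q1; q0-y>q0; q1-x>q1; q1-y>q2; q2-x>q2; q2-y>q2

States q0..q1 record the length of the longest prefix of `xy` that matches the current input suffix. Reaching q2 means `xy` has been seen, and we stay there forever. Accept from q2.
With 3 states:
        x   y  
>  q0   q1  q0 
   q1   q1  q2 
 * q2   q2  q2 
(> = start, * = accepting)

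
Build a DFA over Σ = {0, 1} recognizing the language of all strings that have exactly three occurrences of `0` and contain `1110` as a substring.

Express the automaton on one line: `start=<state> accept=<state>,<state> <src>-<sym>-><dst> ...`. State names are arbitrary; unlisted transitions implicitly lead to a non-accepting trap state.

start=s0 accept=s21 s0-0->s1 s0-1->s2 s1-0->s3 s1-1->s4 s2-0->s1 s2-1->s5 s3-0->s6 s3-1->s7 s4-0->s3 s4-1->s8 s5-0->s1 s5-1->s9 s6-0->s10 s6-1->s11 s7-0->s6 s7-1->s12 s8-0->s3 s8-1->s13 s9-0->s14 s9-1->s9 s10-0->s10 s10-1->s15 s11-0->s10 s11-1->s16 s12-0->s6 s12-1->s17 s13-0->s18 s13-1->s13 s14-0->s18 s14-1->s14 s15-0->s10 s15-1->s19 s16-0->s10 s16-1->s20 s17-0->s21 s17-1->s17 s18-0->s21 s18-1->s18 s19-0->s10 s19-1->s22 s20-0->s23 s20-1->s20 s21-0->s23 s21-1->s21 s22-0->s23 s22-1->s22 s23-0->s23 s23-1->s23

Handle the two conditions separately and then intersect. One (5 states) tracks the count of `0`s, saturating at 4; the other (5 states) tracks whether and how much of `1110` has been seen. Each combined state is a pair, one component from each; accept when both components accept.
24 states suffice.
          0    1  
>  s0     s1   s2 
   s1     s3   s4 
   s2     s1   s5 
   s3     s6   s7 
   s4     s3   s8 
   s5     s1   s9 
   s6    s10  s11 
   s7     s6  s12 
   s8     s3  s13 
   s9    s14   s9 
   s10   s10  s15 
   s11   s10  s16 
   s12    s6  s17 
   s13   s18  s13 
   s14   s18  s14 
   s15   s10  s19 
   s16   s10  s20 
   s17   s21  s17 
   s18   s21  s18 
   s19   s10  s22 
   s20   s23  s20 
 * s21   s23  s21 
   s22   s23  s22 
   s23   s23  s23 
(> = start, * = accepting)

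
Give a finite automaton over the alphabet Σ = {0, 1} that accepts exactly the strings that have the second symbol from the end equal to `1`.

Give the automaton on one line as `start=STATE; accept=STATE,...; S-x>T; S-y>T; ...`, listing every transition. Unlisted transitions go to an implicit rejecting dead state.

Because acceptance depends on a position counted from the end, the machine has to buffer the most recent 2 symbols. Make each state the string of the last up-to-2 symbols read; on input `x` shift the window left and append `x`. Accept when the buffered window has length 2 and begins with `1`.
        0   1  
>  q0   q1  q2 
   q1   q3  q4 
   q2   q5  q6 
   q3   q3  q4 
   q4   q5  q6 
 * q5   q3  q4 
 * q6   q5  q6 
(> = start, * = accepting)

start=q0; accept=q5,q6; q0-0>q1; q0-1>q2; q1-0>q3; q1-1>q4; q2-0>q5; q2-1>q6; q3-0>q3; q3-1>q4; q4-0>q5; q4-1>q6; q5-0>q3; q5-1>q4; q6-0>q5; q6-1>q6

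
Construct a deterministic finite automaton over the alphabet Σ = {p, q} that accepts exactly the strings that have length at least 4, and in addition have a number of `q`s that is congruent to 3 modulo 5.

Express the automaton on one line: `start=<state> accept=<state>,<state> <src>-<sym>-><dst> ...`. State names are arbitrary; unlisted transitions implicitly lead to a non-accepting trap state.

start=S0 accept=S13,S18 S0-p->S1 S0-q->S2 S1-p->S3 S1-q->S4 S2-p->S4 S2-q->S5 S3-p->S6 S3-q->S7 S4-p->S7 S4-q->S8 S5-p->S8 S5-q->S9 S6-p->S10 S6-q->S11 S7-p->S11 S7-q->S12 S8-p->S12 S8-q->S13 S9-p->S13 S9-q->S14 S10-p->S15 S10-q->S16 S11-p->S16 S11-q->S17 S12-p->S17 S12-q->S18 S13-p->S18 S13-q->S19 S14-p->S19 S14-q->S15 S15-p->S15 S15-q->S16 S16-p->S16 S16-q->S17 S17-p->S17 S17-q->S18 S18-p->S18 S18-q->S19 S19-p->S19 S19-q->S15

Run two small machines in parallel and take their product. One (6 states) tracks the input length, saturating at 5; the other (5 states) tracks the count of `q`s modulo 5. Each combined state is a pair, one component from each; accept when both components accept.
          p    q  
>  S0     S1   S2 
   S1     S3   S4 
   S2     S4   S5 
   S3     S6   S7 
   S4     S7   S8 
   S5     S8   S9 
   S6    S10  S11 
   S7    S11  S12 
   S8    S12  S13 
   S9    S13  S14 
   S10   S15  S16 
   S11   S16  S17 
   S12   S17  S18 
 * S13   S18  S19 
   S14   S19  S15 
   S15   S15  S16 
   S16   S16  S17 
   S17   S17  S18 
 * S18   S18  S19 
   S19   S19  S15 
(> = start, * = accepting)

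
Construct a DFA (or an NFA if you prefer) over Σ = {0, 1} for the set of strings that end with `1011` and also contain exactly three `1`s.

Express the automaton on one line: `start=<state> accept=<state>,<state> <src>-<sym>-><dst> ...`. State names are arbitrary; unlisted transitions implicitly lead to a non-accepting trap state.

Build one automaton per condition and run them in lockstep. One (5 states) tracks how much of the suffix `1011` has currently been matched; the other (5 states) tracks the count of `1`s, saturating at 4. Each combined state is a pair, one component from each; accept when both components accept.
An 18-state machine:
          0    1  
>  s0     s0   s1 
   s1     s2   s3 
   s2     s4   s5 
   s3     s6   s7 
   s4     s4   s3 
   s5     s6   s8 
   s6     s9  s10 
   s7    s11  s12 
 * s8    s11  s12 
   s9     s9   s7 
   s10   s11  s13 
   s11   s14  s15 
   s12   s16  s12 
   s13   s16  s12 
   s14   s14  s12 
   s15   s16  s13 
   s16   s17  s15 
   s17   s17  s12 
(> = start, * = accepting)

start=s0 accept=s8 s0-0->s0 s0-1->s1 s1-0->s2 s1-1->s3 s2-0->s4 s2-1->s5 s3-0->s6 s3-1->s7 s4-0->s4 s4-1->s3 s5-0->s6 s5-1->s8 s6-0->s9 s6-1->s10 s7-0->s11 s7-1->s12 s8-0->s11 s8-1->s12 s9-0->s9 s9-1->s7 s10-0->s11 s10-1->s13 s11-0->s14 s11-1->s15 s12-0->s16 s12-1->s12 s13-0->s16 s13-1->s12 s14-0->s14 s14-1->s12 s15-0->s16 s15-1->s13 s16-0->s17 s16-1->s15 s17-0->s17 s17-1->s12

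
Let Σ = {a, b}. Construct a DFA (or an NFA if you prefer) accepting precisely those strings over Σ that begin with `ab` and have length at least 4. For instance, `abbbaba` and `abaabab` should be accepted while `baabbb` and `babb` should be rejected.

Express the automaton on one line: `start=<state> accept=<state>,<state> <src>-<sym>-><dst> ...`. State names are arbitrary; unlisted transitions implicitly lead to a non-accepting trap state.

start=S0 accept=S8,S10 S0-a->S1 S0-b->S2 S1-a->S3 S1-b->S4 S2-a->S3 S2-b->S3 S3-a->S5 S3-b->S5 S4-a->S6 S4-b->S6 S5-a->S7 S5-b->S7 S6-a->S8 S6-b->S8 S7-a->S9 S7-b->S9 S8-a->S10 S8-b->S10 S9-a->S9 S9-b->S9 S10-a->S10 S10-b->S10

Handle the two conditions separately and then intersect. One (4 states) tracks whether the input so far still matches the prefix `ab`; the other (6 states) tracks the input length, saturating at 5. Each combined state is a pair, one component from each; accept when both components accept.
An 11-state machine:
          a    b  
>  S0     S1   S2 
   S1     S3   S4 
   S2     S3   S3 
   S3     S5   S5 
   S4     S6   S6 
   S5     S7   S7 
   S6     S8   S8 
   S7     S9   S9 
 * S8    S10  S10 
   S9     S9   S9 
 * S10   S10  S10 
(> = start, * = accepting)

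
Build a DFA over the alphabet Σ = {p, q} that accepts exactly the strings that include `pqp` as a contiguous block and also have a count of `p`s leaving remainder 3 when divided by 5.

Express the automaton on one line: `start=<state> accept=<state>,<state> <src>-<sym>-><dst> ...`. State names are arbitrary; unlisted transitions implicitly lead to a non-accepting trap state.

start=s0 accept=s10 s0-p->s1 s0-q->s0 s1-p->s2 s1-q->s3 s2-p->s4 s2-q->s5 s3-p->s6 s3-q->s7 s4-p->s8 s4-q->s9 s5-p->s10 s5-q->s11 s6-p->s10 s6-q->s6 s7-p->s2 s7-q->s7 s8-p->s12 s8-q->s13 s9-p->s14 s9-q->s15 s10-p->s14 s10-q->s10 s11-p->s4 s11-q->s11 s12-p->s1 s12-q->s16 s13-p->s17 s13-q->s18 s14-p->s17 s14-q->s14 s15-p->s8 s15-q->s15 s16-p->s19 s16-q->s0 s17-p->s19 s17-q->s17 s18-p->s12 s18-q->s18 s19-p->s6 s19-q->s19

Build one automaton per condition and run them in lockstep. One (4 states) tracks whether and how much of `pqp` has been seen; the other (5 states) tracks the count of `p`s modulo 5. Each combined state is a pair, one component from each; accept when both components accept.
A 20-state machine:
          p    q  
>  s0     s1   s0 
   s1     s2   s3 
   s2     s4   s5 
   s3     s6   s7 
   s4     s8   s9 
   s5    s10  s11 
   s6    s10   s6 
   s7     s2   s7 
   s8    s12  s13 
   s9    s14  s15 
 * s10   s14  s10 
   s11    s4  s11 
   s12    s1  s16 
   s13   s17  s18 
   s14   s17  s14 
   s15    s8  s15 
   s16   s19   s0 
   s17   s19  s17 
   s18   s12  s18 
   s19    s6  s19 
(> = start, * = accepting)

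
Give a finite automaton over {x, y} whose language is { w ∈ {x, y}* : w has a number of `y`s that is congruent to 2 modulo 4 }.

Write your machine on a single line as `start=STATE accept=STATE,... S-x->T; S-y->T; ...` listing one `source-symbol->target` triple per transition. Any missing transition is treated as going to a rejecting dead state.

Keep the running count of `y`s modulo 4: each `y` advances along the cycle s0 → s1 → s2 → s3 → s0 while other symbols loop. Accept at s2.
A 4-state machine:
        x   y  
>  s0   s0  s1 
   s1   s1  s2 
 * s2   s2  s3 
   s3   s3  s0 
(> = start, * = accepting)

start=s0; accept=s2; s0-x->s0; s0-y->s1; s1-x->s1; s1-y->s2; s2-x->s2; s2-y->s3; s3-x->s3; s3-y->s0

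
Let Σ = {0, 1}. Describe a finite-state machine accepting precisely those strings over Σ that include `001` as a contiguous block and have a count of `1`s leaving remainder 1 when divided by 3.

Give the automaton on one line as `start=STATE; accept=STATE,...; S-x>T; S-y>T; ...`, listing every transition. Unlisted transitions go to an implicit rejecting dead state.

Run two small machines in parallel and take their product. The first has 4 states tracking whether and how much of `001` has been seen; the second has 3 states tracking the count of `1`s modulo 3. A product state is a pair (one from each), accepting exactly when both do. After merging equivalent states the machine shrinks.
A 10-state machine:
       0  1 
>  A   B  C 
   B   D  C 
   C   E  F 
   D   D  G 
   E   H  F 
   F   I  A 
 * G   G  J 
   H   H  J 
   I   J  A 
   J   J  D 
(> = start, * = accepting)

start=A; accept=G; A-0>B; A-1>C; B-0>D; B-1>C; C-0>E; C-1>F; D-0>D; D-1>G; E-0>H; E-1>F; F-0>I; F-1>A; G-0>G; G-1>J; H-0>H; H-1>J; I-0>J; I-1>A; J-0>J; J-1>D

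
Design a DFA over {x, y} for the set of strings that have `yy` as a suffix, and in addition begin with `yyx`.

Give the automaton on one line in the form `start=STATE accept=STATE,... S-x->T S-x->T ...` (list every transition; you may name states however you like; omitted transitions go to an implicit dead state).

start=s0 accept=s8 s0-x->s1 s0-y->s2 s1-x->s1 s1-y->s3 s2-x->s1 s2-y->s4 s3-x->s1 s3-y->s5 s4-x->s6 s4-y->s5 s5-x->s1 s5-y->s5 s6-x->s6 s6-y->s7 s7-x->s6 s7-y->s8 s8-x->s6 s8-y->s8

Build one automaton per condition and run them in lockstep. The first has 3 states tracking how much of the suffix `yy` has currently been matched; the second has 5 states tracking whether the input so far still matches the prefix `yyx`. A product state is a pair (one from each), accepting exactly when both do.
A 9-state machine:
        x   y  
>  s0   s1  s2 
   s1   s1  s3 
   s2   s1  s4 
   s3   s1  s5 
   s4   s6  s5 
   s5   s1  s5 
   s6   s6  s7 
   s7   s6  s8 
 * s8   s6  s8 
(> = start, * = accepting)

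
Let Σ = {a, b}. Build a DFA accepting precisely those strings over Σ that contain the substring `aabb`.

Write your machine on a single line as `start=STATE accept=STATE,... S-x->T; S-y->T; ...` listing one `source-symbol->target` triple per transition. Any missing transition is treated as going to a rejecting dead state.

start=S0; accept=S4; S0-a->S1; S0-b->S0; S1-a->S2; S1-b->S0; S2-a->S2; S2-b->S3; S3-a->S1; S3-b->S4; S4-a->S4; S4-b->S4

States S0..S3 record the length of the longest prefix of `aabb` that matches the current input suffix. Reaching S4 means `aabb` has been seen, and we stay there forever. Accept from S4.
A 5-state machine:
        a   b  
>  S0   S1  S0 
   S1   S2  S0 
   S2   S2  S3 
   S3   S1  S4 
 * S4   S4  S4 
(> = start, * = accepting)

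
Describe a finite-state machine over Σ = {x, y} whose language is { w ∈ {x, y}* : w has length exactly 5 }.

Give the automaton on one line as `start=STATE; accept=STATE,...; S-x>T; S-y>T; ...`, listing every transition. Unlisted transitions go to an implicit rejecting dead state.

Count input length up to 6: every symbol moves from q0 toward q6, which means 'more than 5' and absorbs. Accept from {q5}.
With 7 states:
        x   y  
>  q0   q1  q1 
   q1   q2  q2 
   q2   q3  q3 
   q3   q4  q4 
   q4   q5  q5 
 * q5   q6  q6 
   q6   q6  q6 
(> = start, * = accepting)

start=q0; accept=q5; q0-x>q1; q0-y>q1; q1-x>q2; q1-y>q2; q2-x>q3; q2-y>q3; q3-x>q4; q3-y>q4; q4-x>q5; q4-y>q5; q5-x>q6; q5-y>q6; q6-x>q6; q6-y>q6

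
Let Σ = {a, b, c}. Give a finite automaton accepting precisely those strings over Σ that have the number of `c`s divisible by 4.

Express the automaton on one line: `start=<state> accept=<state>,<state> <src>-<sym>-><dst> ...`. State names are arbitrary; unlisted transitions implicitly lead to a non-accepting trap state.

start=S0 accept=S0 S0-a->S0 S0-b->S0 S0-c->S1 S1-a->S1 S1-b->S1 S1-c->S2 S2-a->S2 S2-b->S2 S2-c->S3 S3-a->S3 S3-b->S3 S3-c->S0

Keep the running count of `c`s modulo 4: each `c` advances along the cycle S0 → S1 → S2 → S3 → S0 while other symbols loop. Accept at S0.
A 4-state machine:
        a   b   c  
>* S0   S0  S0  S1 
   S1   S1  S1  S2 
   S2   S2  S2  S3 
   S3   S3  S3  S0 
(> = start, * = accepting)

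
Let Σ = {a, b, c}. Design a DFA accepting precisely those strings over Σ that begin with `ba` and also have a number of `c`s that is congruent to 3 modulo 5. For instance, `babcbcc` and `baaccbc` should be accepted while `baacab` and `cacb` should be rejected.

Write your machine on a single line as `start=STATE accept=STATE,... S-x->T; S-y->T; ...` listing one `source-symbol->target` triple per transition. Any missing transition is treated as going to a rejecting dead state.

Build one automaton per condition and run them in lockstep. The first has 4 states tracking whether the input so far still matches the prefix `ba`; the second has 5 states tracking the count of `c`s modulo 5. A product state is a pair (one from each), accepting exactly when both do. Equivalent product states are then merged.
        a   b   c  
>  S0   S1  S2  S1 
   S1   S1  S1  S1 
   S2   S3  S1  S1 
   S3   S3  S3  S4 
   S4   S4  S4  S5 
   S5   S5  S5  S6 
 * S6   S6  S6  S7 
   S7   S7  S7  S3 
(> = start, * = accepting)

start=S0; accept=S6; S0-a->S1; S0-b->S2; S0-c->S1; S1-a->S1; S1-b->S1; S1-c->S1; S2-a->S3; S2-b->S1; S2-c->S1; S3-a->S3; S3-b->S3; S3-c->S4; S4-a->S4; S4-b->S4; S4-c->S5; S5-a->S5; S5-b->S5; S5-c->S6; S6-a->S6; S6-b->S6; S6-c->S7; S7-a->S7; S7-b->S7; S7-c->S3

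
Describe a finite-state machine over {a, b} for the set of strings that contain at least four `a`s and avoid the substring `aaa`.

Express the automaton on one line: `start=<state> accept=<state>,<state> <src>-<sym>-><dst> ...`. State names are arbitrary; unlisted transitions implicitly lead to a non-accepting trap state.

Run two small machines in parallel and take their product. One (6 states) tracks the count of `a`s, saturating at 5; the other (4 states) tracks partial matches of the forbidden pattern `aaa`. Each combined state is a pair, one component from each; accept when both components accept. Minimizing collapses redundant product states.
13 states suffice.
          a    b  
>  S0     S1   S0 
   S1     S2   S3 
   S2     S4   S5 
   S3     S6   S3 
   S4     S4   S4 
   S5     S7   S5 
   S6     S8   S5 
   S7     S9  S10 
   S8     S4  S10 
 * S9     S4  S11 
   S10   S12  S10 
 * S11   S12  S11 
 * S12    S9  S11 
(> = start, * = accepting)

start=S0 accept=S9,S11,S12 S0-a->S1 S0-b->S0 S1-a->S2 S1-b->S3 S2-a->S4 S2-b->S5 S3-a->S6 S3-b->S3 S4-a->S4 S4-b->S4 S5-a->S7 S5-b->S5 S6-a->S8 S6-b->S5 S7-a->S9 S7-b->S10 S8-a->S4 S8-b->S10 S9-a->S4 S9-b->S11 S10-a->S12 S10-b->S10 S11-a->S12 S11-b->S11 S12-a->S9 S12-b->S11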